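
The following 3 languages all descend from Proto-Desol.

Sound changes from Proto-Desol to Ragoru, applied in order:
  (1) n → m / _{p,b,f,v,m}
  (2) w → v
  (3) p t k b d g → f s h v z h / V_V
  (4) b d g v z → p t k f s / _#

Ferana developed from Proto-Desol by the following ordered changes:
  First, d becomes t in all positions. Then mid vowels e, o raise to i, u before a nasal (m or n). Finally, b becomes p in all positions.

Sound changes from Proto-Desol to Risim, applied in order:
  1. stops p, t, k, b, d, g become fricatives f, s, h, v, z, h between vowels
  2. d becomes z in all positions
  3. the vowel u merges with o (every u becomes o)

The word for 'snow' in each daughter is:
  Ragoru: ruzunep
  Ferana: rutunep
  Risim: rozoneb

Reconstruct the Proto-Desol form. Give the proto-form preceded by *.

Position 7: Ragoru has p, Ferana has p, Risim has b. Risim preserves b here (none of its changes turn any other segment into b), so the proto-segment is *b.
Position 4: Ragoru has u, Ferana has u, Risim has o. Ragoru preserves u here (none of its changes turn any other segment into u), so the proto-segment is *u.
Position 2: Ragoru has u, Ferana has u, Risim has o. Ragoru preserves u here (none of its changes turn any other segment into u), so the proto-segment is *u.
Verify the candidate proto-form against each daughter:
Ragoru: start from *ruduneb.
  rule 1: no change — ruduneb
  rule 2: no change — ruduneb
  rule 3 (intervocalic lenition): ruduneb → ruzuneb
  rule 4 (final devoicing): ruzuneb → ruzunep
  ⇒ Ragoru ruzunep
Ferana: start from *ruduneb.
  rule 1 (unconditioned shift): ruduneb → rutuneb
  rule 2: no change — rutuneb
  rule 3 (unconditioned shift): rutuneb → rutunep
  ⇒ Ferana rutunep
Risim: *ruduneb
  ruduneb → ruzuneb   [intervocalic lenition]
  ruzuneb (rule 2 does not apply)
  ruzuneb → rozoneb   [vowel merger]
  giving Risim rozoneb.
Only *ruduneb yields all of Ragoru ruzunep, Ferana rutunep, Risim rozoneb.

*ruduneb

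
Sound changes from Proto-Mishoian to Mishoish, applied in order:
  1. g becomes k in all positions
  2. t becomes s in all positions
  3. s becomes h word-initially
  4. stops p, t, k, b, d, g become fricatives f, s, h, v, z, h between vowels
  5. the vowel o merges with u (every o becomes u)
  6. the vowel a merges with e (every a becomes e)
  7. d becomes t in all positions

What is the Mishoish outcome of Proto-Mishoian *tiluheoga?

Mishoish: *tiluheoga > tiluheoka > siluheoka > hiluheoka > hiluheoha > hiluheuha > hiluheuhe  (by unconditioned shift, unconditioned shift, debuccalisation, intervocalic lenition, vowel merger, vowel merger)

hiluheuhe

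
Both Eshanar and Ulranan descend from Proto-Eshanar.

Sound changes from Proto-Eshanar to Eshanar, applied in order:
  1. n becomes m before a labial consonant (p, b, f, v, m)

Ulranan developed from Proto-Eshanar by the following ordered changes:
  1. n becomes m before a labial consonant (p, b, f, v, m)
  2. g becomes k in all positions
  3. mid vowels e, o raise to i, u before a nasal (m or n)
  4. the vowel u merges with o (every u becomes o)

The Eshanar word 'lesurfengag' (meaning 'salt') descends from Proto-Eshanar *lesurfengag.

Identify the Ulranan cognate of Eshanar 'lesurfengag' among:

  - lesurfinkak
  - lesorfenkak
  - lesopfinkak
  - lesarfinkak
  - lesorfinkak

lesorfinkak

Ulranan: start from *lesurfengag.
  rule 1: no change — lesurfengag
  rule 2 (unconditioned shift): lesurfengag → lesurfenkak
  rule 3 (pre-nasal raising): lesurfenkak → lesurfinkak
  rule 4 (vowel merger): lesurfinkak → lesorfinkak
  ⇒ Ulranan lesorfinkak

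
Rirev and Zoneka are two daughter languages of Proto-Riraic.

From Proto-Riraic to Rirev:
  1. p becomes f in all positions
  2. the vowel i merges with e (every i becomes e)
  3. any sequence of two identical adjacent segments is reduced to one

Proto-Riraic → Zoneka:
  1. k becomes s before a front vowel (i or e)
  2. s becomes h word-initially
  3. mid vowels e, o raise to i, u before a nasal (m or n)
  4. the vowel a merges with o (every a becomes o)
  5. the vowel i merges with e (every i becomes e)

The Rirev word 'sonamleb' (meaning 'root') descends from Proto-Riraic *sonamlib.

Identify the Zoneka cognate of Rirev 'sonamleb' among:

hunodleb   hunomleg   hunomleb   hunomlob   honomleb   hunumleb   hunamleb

Zoneka: start from *sonamlib.
  rule 1: no change — sonamlib
  rule 2 (debuccalisation): sonamlib → honamlib
  rule 3 (pre-nasal raising): honamlib → hunamlib
  rule 4 (vowel merger): hunamlib → hunomlib
  rule 5 (vowel merger): hunomlib → hunomleb
  ⇒ Zoneka hunomleb
The other candidates each miss or misapply at least one Zoneka change.

hunomleb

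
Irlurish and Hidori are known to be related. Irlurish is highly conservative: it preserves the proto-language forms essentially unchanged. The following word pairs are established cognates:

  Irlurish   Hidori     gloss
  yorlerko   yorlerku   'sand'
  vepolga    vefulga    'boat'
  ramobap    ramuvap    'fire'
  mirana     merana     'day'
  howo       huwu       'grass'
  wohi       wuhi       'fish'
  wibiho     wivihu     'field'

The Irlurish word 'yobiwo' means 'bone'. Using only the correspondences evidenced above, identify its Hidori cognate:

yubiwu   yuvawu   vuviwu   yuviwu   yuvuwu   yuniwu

ramobap ~ ramuvap — Irlurish o corresponds to Hidori u after a consonant, before a labial obstruent.
wibiho ~ wivihu — Irlurish b corresponds to Hidori v between vowels (before a front vowel).
yorlerko ~ yorlerku, howo ~ huwu — Irlurish o corresponds to Hidori u word-finally.
Applying these to Irlurish 'yobiwo':
  yobiwo → yubiwo   (o→u after a consonant, before a labial obstruent)
  yubiwo → yuviwo   (b→v between vowels (before a front vowel))
  yuviwo → yuviwu   (o→u word-finally)
So the Hidori cognate is 'yuviwu'.

yuviwu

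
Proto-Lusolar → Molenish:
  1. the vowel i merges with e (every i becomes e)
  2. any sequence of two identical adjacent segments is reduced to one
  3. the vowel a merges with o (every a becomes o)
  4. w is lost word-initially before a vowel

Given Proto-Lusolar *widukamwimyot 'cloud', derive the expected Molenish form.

Molenish: *widukamwimyot
  widukamwimyot → wedukamwemyot   [vowel merger]
  wedukamwemyot (rule 2 does not apply)
  wedukamwemyot → wedukomwemyot   [vowel merger]
  wedukomwemyot → edukomwemyot   [glide loss]
  giving Molenish edukomwemyot.

edukomwemyot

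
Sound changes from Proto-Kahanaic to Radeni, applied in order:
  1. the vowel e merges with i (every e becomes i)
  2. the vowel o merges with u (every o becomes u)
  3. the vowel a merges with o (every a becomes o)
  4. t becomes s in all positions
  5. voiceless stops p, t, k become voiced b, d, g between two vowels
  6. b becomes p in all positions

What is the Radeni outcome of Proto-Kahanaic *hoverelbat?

Radeni: *hoverelbat
  hoverelbat → hovirilbat   [vowel merger]
  hovirilbat → huvirilbat   [vowel merger]
  huvirilbat → huvirilbot   [vowel merger]
  huvirilbot → huvirilbos   [unconditioned shift]
  huvirilbos (rule 5 does not apply)
  huvirilbos → huvirilpos   [unconditioned shift]
  giving Radeni huvirilpos.

huvirilpos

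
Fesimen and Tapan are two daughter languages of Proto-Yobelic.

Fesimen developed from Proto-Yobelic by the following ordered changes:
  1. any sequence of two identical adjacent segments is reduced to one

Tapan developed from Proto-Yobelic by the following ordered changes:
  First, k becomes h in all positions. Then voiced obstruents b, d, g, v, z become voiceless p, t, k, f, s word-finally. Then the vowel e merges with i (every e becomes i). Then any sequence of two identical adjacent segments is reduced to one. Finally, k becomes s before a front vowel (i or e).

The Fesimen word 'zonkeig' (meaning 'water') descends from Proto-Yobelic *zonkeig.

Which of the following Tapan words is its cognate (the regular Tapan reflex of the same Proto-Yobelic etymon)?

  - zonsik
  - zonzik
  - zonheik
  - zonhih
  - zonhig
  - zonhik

zonhik

Tapan: *zonkeig
  zonkeig → zonheig   [unconditioned shift]
  zonheig → zonheik   [final devoicing]
  zonheik → zonhiik   [vowel merger]
  zonhiik → zonhik   [degemination]
  zonhik (rule 5 does not apply)
  giving Tapan zonhik.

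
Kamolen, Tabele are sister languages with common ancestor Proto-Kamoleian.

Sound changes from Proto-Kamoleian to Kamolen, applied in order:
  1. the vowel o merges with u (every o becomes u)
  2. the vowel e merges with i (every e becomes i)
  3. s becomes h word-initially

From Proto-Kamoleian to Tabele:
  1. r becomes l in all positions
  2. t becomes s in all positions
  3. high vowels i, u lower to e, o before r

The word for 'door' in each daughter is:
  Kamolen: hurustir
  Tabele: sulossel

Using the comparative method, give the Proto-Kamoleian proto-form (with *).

Position 4: Kamolen has u, Tabele has o. Taking the neighbouring segments as reconstructed: Kamolen u could go back to *o or *u; Tabele o can only go back to *o — the one source consistent with every daughter is *o.
Position 8: Kamolen has r, Tabele has l. Kamolen preserves r here (none of its changes turn any other segment into r), so the proto-segment is *r.
Position 3: Kamolen has r, Tabele has l. Kamolen preserves r here (none of its changes turn any other segment into r), so the proto-segment is *r.
This points to *suroster. Verify forward in each daughter:
Kamolen: *suroster > suruster > surustir > hurustir  (by vowel merger, vowel merger, debuccalisation)
Tabele: *suroster > sulostel > sulossel  (by unconditioned shift, unconditioned shift)
No other proto-form is consistent with every reflex, so the reconstruction is *suroster.

*suroster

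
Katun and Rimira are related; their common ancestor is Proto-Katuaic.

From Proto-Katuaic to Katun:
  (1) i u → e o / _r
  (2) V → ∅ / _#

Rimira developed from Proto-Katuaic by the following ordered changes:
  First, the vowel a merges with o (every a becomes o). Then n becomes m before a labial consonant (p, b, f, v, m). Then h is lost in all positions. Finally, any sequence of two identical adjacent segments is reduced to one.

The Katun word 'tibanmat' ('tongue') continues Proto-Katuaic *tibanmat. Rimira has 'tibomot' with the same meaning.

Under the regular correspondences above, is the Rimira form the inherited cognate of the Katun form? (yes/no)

yes

Derive the expected Rimira reflex of *tibanmat:
Rimira: start from *tibanmat.
  rule 1 (vowel merger): tibanmat → tibonmot
  rule 2 (nasal place assimilation): tibonmot → tibommot
  rule 3: no change — tibommot
  rule 4 (degemination): tibommot → tibomot
  ⇒ Rimira tibomot
Rimira 'tibomot' matches the regular reflex exactly, so the pair is cognate.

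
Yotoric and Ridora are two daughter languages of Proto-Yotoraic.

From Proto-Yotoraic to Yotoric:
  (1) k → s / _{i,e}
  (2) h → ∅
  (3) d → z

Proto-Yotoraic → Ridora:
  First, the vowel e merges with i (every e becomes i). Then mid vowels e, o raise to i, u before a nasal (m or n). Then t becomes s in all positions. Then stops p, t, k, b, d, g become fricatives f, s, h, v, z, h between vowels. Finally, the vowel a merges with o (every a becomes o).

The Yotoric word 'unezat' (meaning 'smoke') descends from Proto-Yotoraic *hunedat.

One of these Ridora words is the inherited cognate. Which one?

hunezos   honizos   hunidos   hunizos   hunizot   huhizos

Ridora: start from *hunedat.
  rule 1 (vowel merger): hunedat → hunidat
  rule 2: no change — hunidat
  rule 3 (unconditioned shift): hunidat → hunidas
  rule 4 (intervocalic lenition): hunidas → hunizas
  rule 5 (vowel merger): hunizas → hunizos
  ⇒ Ridora hunizos
The other candidates each miss or misapply at least one Ridora change.

hunizos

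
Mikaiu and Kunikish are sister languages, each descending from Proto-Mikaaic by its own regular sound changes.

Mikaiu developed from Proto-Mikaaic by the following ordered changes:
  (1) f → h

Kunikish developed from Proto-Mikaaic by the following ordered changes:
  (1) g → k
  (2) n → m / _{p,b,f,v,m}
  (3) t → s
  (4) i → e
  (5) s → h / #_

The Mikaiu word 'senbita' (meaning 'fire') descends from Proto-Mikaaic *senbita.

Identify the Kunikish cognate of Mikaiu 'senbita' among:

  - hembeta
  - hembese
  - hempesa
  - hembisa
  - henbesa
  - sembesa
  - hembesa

hembesa

Kunikish: *senbita > sembita > sembisa > sembesa > hembesa  (by nasal place assimilation, unconditioned shift, vowel merger, debuccalisation)
Only 'hembesa' matches the regular Kunikish development of *senbita.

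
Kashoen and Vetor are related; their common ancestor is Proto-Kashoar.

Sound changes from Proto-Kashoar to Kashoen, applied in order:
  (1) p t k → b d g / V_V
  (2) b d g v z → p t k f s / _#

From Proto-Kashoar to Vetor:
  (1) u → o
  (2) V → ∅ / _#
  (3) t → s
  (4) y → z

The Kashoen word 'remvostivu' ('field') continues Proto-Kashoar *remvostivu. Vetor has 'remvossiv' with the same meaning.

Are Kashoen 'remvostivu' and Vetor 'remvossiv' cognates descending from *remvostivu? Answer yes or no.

Derive the expected Vetor reflex of *remvostivu:
Vetor: *remvostivu
  remvostivu → remvostivo   [vowel merger]
  remvostivo → remvostiv   [apocope]
  remvostiv → remvossiv   [unconditioned shift]
  remvossiv (rule 4 does not apply)
  giving Vetor remvossiv.
Vetor 'remvossiv' matches the regular reflex exactly, so the pair is cognate.

yes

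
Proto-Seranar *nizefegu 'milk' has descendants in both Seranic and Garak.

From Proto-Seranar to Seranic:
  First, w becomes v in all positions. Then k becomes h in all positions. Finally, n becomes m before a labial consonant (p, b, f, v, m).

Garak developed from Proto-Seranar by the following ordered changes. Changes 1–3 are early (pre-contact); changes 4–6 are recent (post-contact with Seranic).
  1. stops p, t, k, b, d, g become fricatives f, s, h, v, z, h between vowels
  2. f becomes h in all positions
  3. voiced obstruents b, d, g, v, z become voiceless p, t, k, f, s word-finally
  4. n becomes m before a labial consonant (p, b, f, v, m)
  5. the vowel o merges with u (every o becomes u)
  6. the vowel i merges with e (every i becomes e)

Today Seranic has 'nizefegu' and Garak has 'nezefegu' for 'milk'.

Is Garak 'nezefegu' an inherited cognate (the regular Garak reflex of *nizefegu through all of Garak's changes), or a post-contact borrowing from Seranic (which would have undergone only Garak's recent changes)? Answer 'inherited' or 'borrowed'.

If inherited, *nizefegu would pass through all of Garak's changes:
Garak: *nizefegu > nizefehu > nizehehu > nezehehu  (by intervocalic lenition, unconditioned shift, vowel merger)
If borrowed from Seranic 'nizefegu' after the early changes, it would undergo only the recent ones:
  rule 4 (nasal place assimilation): no change (nizefegu)
  rule 5 (vowel merger): no change (nizefegu)
  rule 6 (vowel merger): nizefegu → nezefegu
  ⇒ as a loan: nezefegu
Garak 'nezefegu' matches the loan outcome 'nezefegu', not the inherited 'nezehehu' — it skipped the early Garak changes, so it was borrowed from Seranic.

borrowed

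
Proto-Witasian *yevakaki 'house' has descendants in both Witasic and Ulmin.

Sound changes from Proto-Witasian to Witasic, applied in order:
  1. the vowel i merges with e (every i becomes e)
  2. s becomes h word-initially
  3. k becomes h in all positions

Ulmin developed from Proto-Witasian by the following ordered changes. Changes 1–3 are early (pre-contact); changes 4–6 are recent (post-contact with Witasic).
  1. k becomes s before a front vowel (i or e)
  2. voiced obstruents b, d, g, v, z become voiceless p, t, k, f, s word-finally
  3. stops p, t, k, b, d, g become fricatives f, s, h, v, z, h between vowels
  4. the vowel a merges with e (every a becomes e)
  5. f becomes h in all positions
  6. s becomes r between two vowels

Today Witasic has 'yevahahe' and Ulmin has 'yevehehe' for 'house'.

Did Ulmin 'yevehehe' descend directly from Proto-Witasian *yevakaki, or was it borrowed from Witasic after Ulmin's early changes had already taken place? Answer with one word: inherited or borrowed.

If inherited, *yevakaki would pass through all of Ulmin's changes:
Ulmin: start from *yevakaki.
  rule 1 (palatalisation): yevakaki → yevakasi
  rule 2: no change — yevakasi
  rule 3 (intervocalic lenition): yevakasi → yevahasi
  rule 4 (vowel merger): yevahasi → yevehesi
  rule 5: no change — yevehesi
  rule 6 (rhotacism): yevehesi → yeveheri
  ⇒ Ulmin yeveheri
If borrowed from Witasic 'yevahahe' after the early changes, it would undergo only the recent ones:
  rule 4 (vowel merger): yevahahe → yevehehe
  rule 5 (unconditioned shift): no change (yevehehe)
  rule 6 (rhotacism): no change (yevehehe)
  ⇒ as a loan: yevehehe
Ulmin 'yevehehe' matches the loan outcome 'yevehehe', not the inherited 'yeveheri' — it skipped the early Ulmin changes, so it was borrowed from Witasic.

borrowed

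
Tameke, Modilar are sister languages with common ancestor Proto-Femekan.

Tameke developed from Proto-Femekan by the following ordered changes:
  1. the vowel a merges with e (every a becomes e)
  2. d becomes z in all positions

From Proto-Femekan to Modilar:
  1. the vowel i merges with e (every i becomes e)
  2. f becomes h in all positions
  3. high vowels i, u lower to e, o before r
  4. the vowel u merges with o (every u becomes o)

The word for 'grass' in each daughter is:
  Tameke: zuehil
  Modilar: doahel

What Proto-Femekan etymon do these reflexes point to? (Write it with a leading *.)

*duahil

Position 3: Tameke has e, Modilar has a. Modilar preserves a here (none of its changes turn any other segment into a), so the proto-segment is *a.
Position 1: Tameke has z, Modilar has d. Modilar preserves d here (none of its changes turn any other segment into d), so the proto-segment is *d.
Position 5: Tameke has i, Modilar has e. Tameke preserves i here (none of its changes turn any other segment into i), so the proto-segment is *i.
Verify the candidate proto-form against each daughter:
Tameke: *duahil
  duahil → duehil   [vowel merger]
  duehil → zuehil   [unconditioned shift]
  giving Tameke zuehil.
Modilar: *duahil
  duahil → duahel   [vowel merger]
  duahel (rule 2 does not apply)
  duahel (rule 3 does not apply)
  duahel → doahel   [vowel merger]
  giving Modilar doahel.
Only *duahil yields all of Tameke zuehil, Modilar doahel.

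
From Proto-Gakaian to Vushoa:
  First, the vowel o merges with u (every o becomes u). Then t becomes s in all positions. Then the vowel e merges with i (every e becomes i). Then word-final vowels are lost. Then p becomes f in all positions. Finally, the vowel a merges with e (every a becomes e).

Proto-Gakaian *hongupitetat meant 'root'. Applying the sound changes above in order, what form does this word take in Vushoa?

Vushoa: start from *hongupitetat.
  rule 1 (vowel merger): hongupitetat → hungupitetat
  rule 2 (unconditioned shift): hungupitetat → hungupisesas
  rule 3 (vowel merger): hungupisesas → hungupisisas
  rule 4: no change — hungupisisas
  rule 5 (unconditioned shift): hungupisisas → hungufisisas
  rule 6 (vowel merger): hungufisisas → hungufisises
  ⇒ Vushoa hungufisises

hungufisises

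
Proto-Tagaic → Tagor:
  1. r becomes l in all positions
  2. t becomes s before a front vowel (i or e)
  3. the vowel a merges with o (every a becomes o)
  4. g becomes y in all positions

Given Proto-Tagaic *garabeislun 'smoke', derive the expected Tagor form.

yolobeislun

Tagor: *garabeislun
  garabeislun → galabeislun   [unconditioned shift]
  galabeislun (rule 2 does not apply)
  galabeislun → golobeislun   [vowel merger]
  golobeislun → yolobeislun   [unconditioned shift]
  giving Tagor yolobeislun.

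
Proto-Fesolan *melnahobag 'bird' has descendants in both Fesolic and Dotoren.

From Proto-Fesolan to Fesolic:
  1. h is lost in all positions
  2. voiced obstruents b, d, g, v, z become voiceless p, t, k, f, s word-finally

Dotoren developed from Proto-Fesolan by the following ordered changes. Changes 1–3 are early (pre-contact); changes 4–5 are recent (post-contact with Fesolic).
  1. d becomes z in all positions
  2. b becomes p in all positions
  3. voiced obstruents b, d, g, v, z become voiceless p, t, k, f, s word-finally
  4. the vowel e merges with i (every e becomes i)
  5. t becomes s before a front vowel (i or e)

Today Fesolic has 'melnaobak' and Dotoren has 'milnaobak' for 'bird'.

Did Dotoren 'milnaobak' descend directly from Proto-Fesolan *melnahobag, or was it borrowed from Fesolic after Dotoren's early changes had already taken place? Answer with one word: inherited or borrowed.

borrowed

If inherited, *melnahobag would pass through all of Dotoren's changes:
Dotoren: *melnahobag > melnahopag > melnahopak > milnahopak  (by unconditioned shift, final devoicing, vowel merger)
If borrowed from Fesolic 'melnaobak' after the early changes, it would undergo only the recent ones:
  rule 4 (vowel merger): melnaobak → milnaobak
  rule 5 (palatalisation): no change (milnaobak)
  ⇒ as a loan: milnaobak
Dotoren 'milnaobak' matches the loan outcome 'milnaobak', not the inherited 'milnahopak' — it skipped the early Dotoren changes, so it was borrowed from Fesolic.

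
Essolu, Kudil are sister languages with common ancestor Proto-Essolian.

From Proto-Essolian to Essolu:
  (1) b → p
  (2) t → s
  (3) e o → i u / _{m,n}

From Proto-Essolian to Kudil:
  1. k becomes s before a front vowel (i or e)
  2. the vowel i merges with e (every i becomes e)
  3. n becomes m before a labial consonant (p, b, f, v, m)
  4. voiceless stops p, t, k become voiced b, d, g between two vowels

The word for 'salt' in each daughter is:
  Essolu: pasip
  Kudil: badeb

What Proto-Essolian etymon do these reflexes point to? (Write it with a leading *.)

*batib

Position 3: Essolu has s, Kudil has d. Taking the neighbouring segments as reconstructed: Essolu s could go back to *t or *s; Kudil d could go back to *t or *d — the one source consistent with every daughter is *t.
Position 5: Essolu has p, Kudil has b. Taking the neighbouring segments as reconstructed: Essolu p could go back to *p or *b; Kudil b can only go back to *b — the one source consistent with every daughter is *b.
Position 1: Essolu has p, Kudil has b. Taking the neighbouring segments as reconstructed: Essolu p could go back to *p or *b; Kudil b can only go back to *b — the one source consistent with every daughter is *b.
Continuing position by position gives *batib; check it forward:
Essolu: *batib
  batib → patip   [unconditioned shift]
  patip → pasip   [unconditioned shift]
  pasip (rule 3 does not apply)
  giving Essolu pasip.
Kudil: start from *batib.
  rule 1: no change — batib
  rule 2 (vowel merger): batib → bateb
  rule 3: no change — bateb
  rule 4 (intervocalic voicing): bateb → badeb
  ⇒ Kudil badeb
No other proto-form is consistent with every reflex, so the reconstruction is *batib.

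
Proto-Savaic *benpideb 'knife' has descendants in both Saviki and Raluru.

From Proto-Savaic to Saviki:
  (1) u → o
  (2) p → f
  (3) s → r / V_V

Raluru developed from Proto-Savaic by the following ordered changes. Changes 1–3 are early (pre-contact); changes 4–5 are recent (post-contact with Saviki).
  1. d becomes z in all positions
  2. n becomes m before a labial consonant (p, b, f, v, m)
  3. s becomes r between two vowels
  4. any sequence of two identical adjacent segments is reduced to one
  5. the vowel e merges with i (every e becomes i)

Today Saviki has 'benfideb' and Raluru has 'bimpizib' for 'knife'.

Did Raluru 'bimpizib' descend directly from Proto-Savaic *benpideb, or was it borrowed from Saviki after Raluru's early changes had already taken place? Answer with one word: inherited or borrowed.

inherited

If inherited, *benpideb would pass through all of Raluru's changes:
Raluru: *benpideb > benpizeb > bempizeb > bimpizib  (by unconditioned shift, nasal place assimilation, vowel merger)
If borrowed from Saviki 'benfideb' after the early changes, it would undergo only the recent ones:
  rule 4 (degemination): no change (benfideb)
  rule 5 (vowel merger): benfideb → binfidib
  ⇒ as a loan: binfidib
Raluru 'bimpizib' matches the inherited outcome exactly, so it is an inherited cognate, not a loan.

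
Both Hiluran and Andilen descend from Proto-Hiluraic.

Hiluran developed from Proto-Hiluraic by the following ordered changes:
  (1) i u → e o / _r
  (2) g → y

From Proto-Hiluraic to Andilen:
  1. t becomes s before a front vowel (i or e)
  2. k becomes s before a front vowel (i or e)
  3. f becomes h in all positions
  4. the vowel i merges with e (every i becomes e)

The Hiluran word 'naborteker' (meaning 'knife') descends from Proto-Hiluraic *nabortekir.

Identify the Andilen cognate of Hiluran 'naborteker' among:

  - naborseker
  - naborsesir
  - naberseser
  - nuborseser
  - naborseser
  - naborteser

naborseser

Andilen: start from *nabortekir.
  rule 1 (palatalisation): nabortekir → naborsekir
  rule 2 (palatalisation): naborsekir → naborsesir
  rule 3: no change — naborsesir
  rule 4 (vowel merger): naborsesir → naborseser
  ⇒ Andilen naborseser
Among the options, 'naborseser' alone shows every Andilen change applied in order.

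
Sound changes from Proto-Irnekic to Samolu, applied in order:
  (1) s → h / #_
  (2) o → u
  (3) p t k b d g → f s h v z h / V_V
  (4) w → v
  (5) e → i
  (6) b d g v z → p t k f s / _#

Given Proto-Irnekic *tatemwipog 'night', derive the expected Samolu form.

Samolu: start from *tatemwipog.
  rule 1: no change — tatemwipog
  rule 2 (vowel merger): tatemwipog → tatemwipug
  rule 3 (intervocalic lenition): tatemwipug → tasemwifug
  rule 4 (unconditioned shift): tasemwifug → tasemvifug
  rule 5 (vowel merger): tasemvifug → tasimvifug
  rule 6 (final devoicing): tasimvifug → tasimvifuk
  ⇒ Samolu tasimvifuk

tasimvifuk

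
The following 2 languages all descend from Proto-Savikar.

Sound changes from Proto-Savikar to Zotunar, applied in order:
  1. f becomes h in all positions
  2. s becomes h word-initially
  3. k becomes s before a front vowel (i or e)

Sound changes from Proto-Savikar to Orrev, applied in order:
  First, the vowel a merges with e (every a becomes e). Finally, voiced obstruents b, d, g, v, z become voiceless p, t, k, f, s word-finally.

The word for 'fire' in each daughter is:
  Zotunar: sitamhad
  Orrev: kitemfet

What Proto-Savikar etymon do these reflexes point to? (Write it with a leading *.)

Position 1: Zotunar has s, Orrev has k. Taking the neighbouring segments as reconstructed: Zotunar s can only go back to *k; Orrev k can only go back to *k — the one source consistent with every daughter is *k.
Position 4: Zotunar has a, Orrev has e. Zotunar preserves a here (none of its changes turn any other segment into a), so the proto-segment is *a.
Position 8: Zotunar has d, Orrev has t. Zotunar preserves d here (none of its changes turn any other segment into d), so the proto-segment is *d.
This points to *kitamfad. Verify forward in each daughter:
Zotunar: *kitamfad > kitamhad > sitamhad  (by unconditioned shift, palatalisation)
Orrev: start from *kitamfad.
  rule 1 (vowel merger): kitamfad → kitemfed
  rule 2 (final devoicing): kitemfed → kitemfet
  ⇒ Orrev kitemfet
No other proto-form is consistent with every reflex, so the reconstruction is *kitamfad.

*kitamfad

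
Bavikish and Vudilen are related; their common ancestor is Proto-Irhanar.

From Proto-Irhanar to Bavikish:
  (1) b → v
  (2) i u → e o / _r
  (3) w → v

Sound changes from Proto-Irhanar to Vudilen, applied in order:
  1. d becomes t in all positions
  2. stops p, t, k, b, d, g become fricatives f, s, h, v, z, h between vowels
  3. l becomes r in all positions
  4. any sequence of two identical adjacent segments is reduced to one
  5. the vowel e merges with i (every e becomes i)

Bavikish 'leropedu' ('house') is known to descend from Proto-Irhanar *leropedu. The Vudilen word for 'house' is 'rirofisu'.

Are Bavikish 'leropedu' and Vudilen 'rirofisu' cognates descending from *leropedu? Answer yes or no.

yes

Derive the expected Vudilen reflex of *leropedu:
Vudilen: *leropedu > leropetu > lerofesu > rerofesu > rirofisu  (by unconditioned shift, intervocalic lenition, unconditioned shift, vowel merger)
Vudilen 'rirofisu' matches the regular reflex exactly, so the pair is cognate.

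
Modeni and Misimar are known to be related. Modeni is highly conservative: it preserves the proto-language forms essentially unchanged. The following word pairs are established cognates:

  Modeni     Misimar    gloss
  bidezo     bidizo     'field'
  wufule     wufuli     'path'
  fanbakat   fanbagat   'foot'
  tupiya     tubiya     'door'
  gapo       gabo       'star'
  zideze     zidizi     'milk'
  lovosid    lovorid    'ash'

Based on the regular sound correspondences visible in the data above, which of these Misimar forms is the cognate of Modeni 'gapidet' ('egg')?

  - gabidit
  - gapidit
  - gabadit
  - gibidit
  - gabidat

gabidit

tupiya ~ tubiya — Modeni p corresponds to Misimar b between vowels (before a front vowel).
bidezo ~ bidizo, zideze ~ zidizi — Modeni e corresponds to Misimar i after a consonant, before a consonant other than r, m, n, p, b, f, v.
Applying these to Modeni 'gapidet':
  gapidet → gabidet   (p→b between vowels (before a front vowel))
  gabidet → gabidit   (e→i after a consonant, before a consonant other than r, m, n, p, b, f, v)
So the Misimar cognate is 'gabidit'.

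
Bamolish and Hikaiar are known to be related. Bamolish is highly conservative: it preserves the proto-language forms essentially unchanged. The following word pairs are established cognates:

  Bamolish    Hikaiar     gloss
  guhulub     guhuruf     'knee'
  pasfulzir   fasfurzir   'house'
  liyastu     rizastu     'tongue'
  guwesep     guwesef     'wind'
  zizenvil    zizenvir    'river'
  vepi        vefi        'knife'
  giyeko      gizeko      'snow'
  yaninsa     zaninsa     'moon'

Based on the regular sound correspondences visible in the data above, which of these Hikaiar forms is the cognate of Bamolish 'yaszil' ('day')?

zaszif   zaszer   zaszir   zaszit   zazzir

yaninsa ~ zaninsa — Bamolish y corresponds to Hikaiar z word-initially before a back vowel.
zizenvil ~ zizenvir — Bamolish l corresponds to Hikaiar r word-finally.
Applying these to Bamolish 'yaszil':
  yaszil → zaszil   (y→z word-initially before a back vowel)
  zaszil → zaszir   (l→r word-finally)
So the Hikaiar cognate is 'zaszir'.

zaszir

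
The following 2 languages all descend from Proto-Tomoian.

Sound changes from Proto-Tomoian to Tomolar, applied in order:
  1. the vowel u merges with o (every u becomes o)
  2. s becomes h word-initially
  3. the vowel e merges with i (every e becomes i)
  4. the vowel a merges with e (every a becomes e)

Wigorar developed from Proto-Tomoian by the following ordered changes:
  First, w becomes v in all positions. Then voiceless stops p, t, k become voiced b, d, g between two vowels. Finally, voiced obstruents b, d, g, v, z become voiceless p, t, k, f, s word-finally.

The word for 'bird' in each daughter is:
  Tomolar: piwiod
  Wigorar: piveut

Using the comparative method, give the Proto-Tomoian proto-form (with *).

Position 3: Tomolar has w, Wigorar has v. Tomolar preserves w here (none of its changes turn any other segment into w), so the proto-segment is *w.
Position 6: Tomolar has d, Wigorar has t. Tomolar preserves d here (none of its changes turn any other segment into d), so the proto-segment is *d.
This points to *piweud. Verify forward in each daughter:
Tomolar: *piweud
  piweud → piweod   [vowel merger]
  piweod (rule 2 does not apply)
  piweod → piwiod   [vowel merger]
  piwiod (rule 4 does not apply)
  giving Tomolar piwiod.
Wigorar: *piweud
  piweud → piveud   [unconditioned shift]
  piveud (rule 2 does not apply)
  piveud → piveut   [final devoicing]
  giving Wigorar piveut.
Only *piweud yields all of Tomolar piwiod, Wigorar piveut.

*piweud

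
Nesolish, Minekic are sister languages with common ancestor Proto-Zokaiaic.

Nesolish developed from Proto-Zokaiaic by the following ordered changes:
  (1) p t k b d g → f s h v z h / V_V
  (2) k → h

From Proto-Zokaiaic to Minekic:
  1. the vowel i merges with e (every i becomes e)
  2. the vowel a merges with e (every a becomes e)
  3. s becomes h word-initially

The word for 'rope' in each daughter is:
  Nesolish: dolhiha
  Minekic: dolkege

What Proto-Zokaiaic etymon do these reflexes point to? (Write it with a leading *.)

*dolkiga

Position 6: Nesolish has h, Minekic has g. Minekic preserves g here (none of its changes turn any other segment into g), so the proto-segment is *g.
Position 4: Nesolish has h, Minekic has k. Minekic preserves k here (none of its changes turn any other segment into k), so the proto-segment is *k.
This points to *dolkiga. Verify forward in each daughter:
Nesolish: start from *dolkiga.
  rule 1 (intervocalic lenition): dolkiga → dolkiha
  rule 2 (unconditioned shift): dolkiha → dolhiha
  ⇒ Nesolish dolhiha
Minekic: *dolkiga > dolkega > dolkege  (by vowel merger, vowel merger)
*dolkiga is the unique common source.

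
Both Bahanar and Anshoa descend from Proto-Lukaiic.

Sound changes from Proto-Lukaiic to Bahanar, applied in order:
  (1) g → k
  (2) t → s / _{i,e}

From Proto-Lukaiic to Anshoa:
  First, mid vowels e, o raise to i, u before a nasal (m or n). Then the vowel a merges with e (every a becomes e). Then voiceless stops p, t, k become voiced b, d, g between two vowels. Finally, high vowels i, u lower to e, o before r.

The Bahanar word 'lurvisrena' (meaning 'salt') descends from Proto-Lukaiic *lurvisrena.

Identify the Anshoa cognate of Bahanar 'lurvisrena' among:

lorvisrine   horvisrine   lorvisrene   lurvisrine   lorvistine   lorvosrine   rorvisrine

lorvisrine

Anshoa: start from *lurvisrena.
  rule 1 (pre-nasal raising): lurvisrena → lurvisrina
  rule 2 (vowel merger): lurvisrina → lurvisrine
  rule 3: no change — lurvisrine
  rule 4 (pre-rhotic lowering): lurvisrine → lorvisrine
  ⇒ Anshoa lorvisrine
Among the options, 'lorvisrine' alone shows every Anshoa change applied in order.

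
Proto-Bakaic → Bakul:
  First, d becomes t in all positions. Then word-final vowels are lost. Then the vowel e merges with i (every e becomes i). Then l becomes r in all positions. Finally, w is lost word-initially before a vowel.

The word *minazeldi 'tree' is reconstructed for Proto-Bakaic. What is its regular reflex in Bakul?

Bakul: *minazeldi > minazelti > minazelt > minazilt > minazirt  (by unconditioned shift, apocope, vowel merger, unconditioned shift)

minazirt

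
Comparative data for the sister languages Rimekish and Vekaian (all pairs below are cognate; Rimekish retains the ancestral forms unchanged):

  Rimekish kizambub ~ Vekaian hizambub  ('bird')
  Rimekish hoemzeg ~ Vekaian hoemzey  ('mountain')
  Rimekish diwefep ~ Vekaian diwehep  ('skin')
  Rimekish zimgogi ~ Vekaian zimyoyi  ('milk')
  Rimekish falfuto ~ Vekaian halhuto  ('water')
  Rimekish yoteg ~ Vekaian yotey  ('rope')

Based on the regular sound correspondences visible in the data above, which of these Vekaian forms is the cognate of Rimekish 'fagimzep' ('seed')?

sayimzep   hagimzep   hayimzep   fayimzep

falfuto ~ halhuto — Rimekish f corresponds to Vekaian h word-initially before a back vowel.
zimgogi ~ zimyoyi — Rimekish g corresponds to Vekaian y between vowels (before a front vowel).
Applying these to Rimekish 'fagimzep':
  fagimzep → hagimzep   (f→h word-initially before a back vowel)
  hagimzep → hayimzep   (g→y between vowels (before a front vowel))
So the Vekaian cognate is 'hayimzep'.

hayimzep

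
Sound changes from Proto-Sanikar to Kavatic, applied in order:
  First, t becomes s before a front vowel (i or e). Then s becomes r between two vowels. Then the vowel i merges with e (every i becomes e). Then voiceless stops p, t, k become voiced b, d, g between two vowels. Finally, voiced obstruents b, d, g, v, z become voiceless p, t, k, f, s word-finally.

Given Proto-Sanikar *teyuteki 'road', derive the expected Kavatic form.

seyurege

Kavatic: *teyuteki
  teyuteki → seyuseki   [palatalisation]
  seyuseki → seyureki   [rhotacism]
  seyureki → seyureke   [vowel merger]
  seyureke → seyurege   [intervocalic voicing]
  seyurege (rule 5 does not apply)
  giving Kavatic seyurege.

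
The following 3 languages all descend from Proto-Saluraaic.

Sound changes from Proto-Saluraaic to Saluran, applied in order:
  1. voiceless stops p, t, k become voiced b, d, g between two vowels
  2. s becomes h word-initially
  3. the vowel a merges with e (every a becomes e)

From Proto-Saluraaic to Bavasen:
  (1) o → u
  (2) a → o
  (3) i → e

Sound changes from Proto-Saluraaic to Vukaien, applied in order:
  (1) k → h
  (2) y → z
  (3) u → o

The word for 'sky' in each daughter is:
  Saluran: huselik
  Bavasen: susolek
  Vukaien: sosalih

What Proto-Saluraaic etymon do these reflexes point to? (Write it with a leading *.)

*susalik

Position 1: Saluran has h, Bavasen has s, Vukaien has s. Bavasen preserves s here (none of its changes turn any other segment into s), so the proto-segment is *s.
Position 4: Saluran has e, Bavasen has o, Vukaien has a. Vukaien preserves a here (none of its changes turn any other segment into a), so the proto-segment is *a.
Position 2: Saluran has u, Bavasen has u, Vukaien has o. Saluran preserves u here (none of its changes turn any other segment into u), so the proto-segment is *u.
Continuing position by position gives *susalik; check it forward:
Saluran: *susalik > husalik > huselik  (by debuccalisation, vowel merger)
Bavasen: start from *susalik.
  rule 1: no change — susalik
  rule 2 (vowel merger): susalik → susolik
  rule 3 (vowel merger): susolik → susolek
  ⇒ Bavasen susolek
Vukaien: *susalik
  susalik → susalih   [unconditioned shift]
  susalih (rule 2 does not apply)
  susalih → sosalih   [vowel merger]
  giving Vukaien sosalih.
*susalik is the unique common source.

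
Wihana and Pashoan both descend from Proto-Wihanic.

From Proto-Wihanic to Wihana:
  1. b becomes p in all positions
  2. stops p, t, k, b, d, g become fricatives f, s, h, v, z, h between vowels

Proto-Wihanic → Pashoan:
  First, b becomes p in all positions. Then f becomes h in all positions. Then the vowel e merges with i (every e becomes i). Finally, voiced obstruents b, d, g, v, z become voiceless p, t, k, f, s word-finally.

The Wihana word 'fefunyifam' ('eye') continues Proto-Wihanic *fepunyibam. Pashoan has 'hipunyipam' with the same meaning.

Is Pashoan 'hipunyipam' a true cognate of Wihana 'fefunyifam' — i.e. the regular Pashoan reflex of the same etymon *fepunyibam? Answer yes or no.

yes

Derive the expected Pashoan reflex of *fepunyibam:
Pashoan: start from *fepunyibam.
  rule 1 (unconditioned shift): fepunyibam → fepunyipam
  rule 2 (unconditioned shift): fepunyipam → hepunyipam
  rule 3 (vowel merger): hepunyipam → hipunyipam
  rule 4: no change — hipunyipam
  ⇒ Pashoan hipunyipam
Pashoan 'hipunyipam' matches the regular reflex exactly, so the pair is cognate.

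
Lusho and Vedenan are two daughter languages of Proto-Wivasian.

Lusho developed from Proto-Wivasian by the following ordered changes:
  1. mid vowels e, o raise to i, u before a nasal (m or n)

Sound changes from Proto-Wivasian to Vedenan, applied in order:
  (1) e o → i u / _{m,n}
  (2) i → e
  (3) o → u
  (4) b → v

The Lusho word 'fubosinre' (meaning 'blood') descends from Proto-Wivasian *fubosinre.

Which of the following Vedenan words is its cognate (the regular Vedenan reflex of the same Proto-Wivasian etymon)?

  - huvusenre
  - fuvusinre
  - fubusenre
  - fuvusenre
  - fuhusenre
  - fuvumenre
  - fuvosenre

Vedenan: start from *fubosinre.
  rule 1: no change — fubosinre
  rule 2 (vowel merger): fubosinre → fubosenre
  rule 3 (vowel merger): fubosenre → fubusenre
  rule 4 (unconditioned shift): fubusenre → fuvusenre
  ⇒ Vedenan fuvusenre
Only 'fuvusenre' matches the regular Vedenan development of *fubosinre.

fuvusenre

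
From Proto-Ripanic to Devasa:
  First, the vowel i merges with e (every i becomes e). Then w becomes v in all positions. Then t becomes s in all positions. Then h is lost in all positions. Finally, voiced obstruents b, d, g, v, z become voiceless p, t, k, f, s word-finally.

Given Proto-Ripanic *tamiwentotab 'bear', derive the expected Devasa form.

Devasa: *tamiwentotab > tamewentotab > tameventotab > samevensosab > samevensosap  (by vowel merger, unconditioned shift, unconditioned shift, final devoicing)

samevensosap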